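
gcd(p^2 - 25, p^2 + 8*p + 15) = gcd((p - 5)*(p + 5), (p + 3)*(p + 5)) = p + 5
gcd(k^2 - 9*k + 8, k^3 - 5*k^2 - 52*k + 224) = k - 8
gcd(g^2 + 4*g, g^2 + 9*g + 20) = g + 4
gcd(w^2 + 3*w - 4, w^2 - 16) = w + 4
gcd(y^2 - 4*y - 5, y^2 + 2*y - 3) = 1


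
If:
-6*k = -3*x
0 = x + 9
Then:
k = -9/2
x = -9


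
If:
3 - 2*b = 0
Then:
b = 3/2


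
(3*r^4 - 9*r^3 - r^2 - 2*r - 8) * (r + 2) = 3*r^5 - 3*r^4 - 19*r^3 - 4*r^2 - 12*r - 16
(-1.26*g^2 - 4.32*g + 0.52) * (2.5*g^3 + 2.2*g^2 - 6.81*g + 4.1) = -3.15*g^5 - 13.572*g^4 + 0.3766*g^3 + 25.3972*g^2 - 21.2532*g + 2.132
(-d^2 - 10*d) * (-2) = 2*d^2 + 20*d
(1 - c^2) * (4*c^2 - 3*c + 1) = -4*c^4 + 3*c^3 + 3*c^2 - 3*c + 1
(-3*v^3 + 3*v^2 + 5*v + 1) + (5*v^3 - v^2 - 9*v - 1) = 2*v^3 + 2*v^2 - 4*v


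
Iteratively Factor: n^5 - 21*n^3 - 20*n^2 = (n)*(n^4 - 21*n^2 - 20*n) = n*(n + 1)*(n^3 - n^2 - 20*n) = n*(n + 1)*(n + 4)*(n^2 - 5*n) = n*(n - 5)*(n + 1)*(n + 4)*(n)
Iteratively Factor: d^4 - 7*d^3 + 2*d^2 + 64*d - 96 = (d + 3)*(d^3 - 10*d^2 + 32*d - 32) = (d - 4)*(d + 3)*(d^2 - 6*d + 8) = (d - 4)^2*(d + 3)*(d - 2)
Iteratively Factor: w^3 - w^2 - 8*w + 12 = (w + 3)*(w^2 - 4*w + 4) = (w - 2)*(w + 3)*(w - 2)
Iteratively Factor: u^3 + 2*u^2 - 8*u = (u - 2)*(u^2 + 4*u) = u*(u - 2)*(u + 4)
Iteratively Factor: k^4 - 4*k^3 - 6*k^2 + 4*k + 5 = (k - 5)*(k^3 + k^2 - k - 1) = (k - 5)*(k - 1)*(k^2 + 2*k + 1) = (k - 5)*(k - 1)*(k + 1)*(k + 1)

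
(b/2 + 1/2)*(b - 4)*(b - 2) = b^3/2 - 5*b^2/2 + b + 4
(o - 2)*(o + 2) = o^2 - 4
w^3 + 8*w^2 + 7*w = w*(w + 1)*(w + 7)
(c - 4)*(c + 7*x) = c^2 + 7*c*x - 4*c - 28*x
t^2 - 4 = (t - 2)*(t + 2)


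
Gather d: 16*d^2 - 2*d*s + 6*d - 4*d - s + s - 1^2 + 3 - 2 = 16*d^2 + d*(2 - 2*s)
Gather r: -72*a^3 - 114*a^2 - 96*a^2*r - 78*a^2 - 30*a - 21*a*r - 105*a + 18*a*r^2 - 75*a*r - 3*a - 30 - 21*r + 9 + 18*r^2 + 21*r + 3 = -72*a^3 - 192*a^2 - 138*a + r^2*(18*a + 18) + r*(-96*a^2 - 96*a) - 18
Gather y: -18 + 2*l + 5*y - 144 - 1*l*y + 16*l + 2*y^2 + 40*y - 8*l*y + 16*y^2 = 18*l + 18*y^2 + y*(45 - 9*l) - 162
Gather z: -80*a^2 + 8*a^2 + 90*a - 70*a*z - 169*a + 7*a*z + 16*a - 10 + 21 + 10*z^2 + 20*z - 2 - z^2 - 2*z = -72*a^2 - 63*a + 9*z^2 + z*(18 - 63*a) + 9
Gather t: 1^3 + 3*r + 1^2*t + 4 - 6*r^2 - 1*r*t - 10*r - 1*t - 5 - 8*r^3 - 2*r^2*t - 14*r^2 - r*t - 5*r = -8*r^3 - 20*r^2 - 12*r + t*(-2*r^2 - 2*r)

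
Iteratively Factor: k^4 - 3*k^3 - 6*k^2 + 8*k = (k - 1)*(k^3 - 2*k^2 - 8*k) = k*(k - 1)*(k^2 - 2*k - 8) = k*(k - 4)*(k - 1)*(k + 2)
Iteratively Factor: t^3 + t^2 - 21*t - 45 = (t - 5)*(t^2 + 6*t + 9) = (t - 5)*(t + 3)*(t + 3)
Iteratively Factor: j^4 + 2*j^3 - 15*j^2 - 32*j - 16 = (j - 4)*(j^3 + 6*j^2 + 9*j + 4) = (j - 4)*(j + 1)*(j^2 + 5*j + 4) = (j - 4)*(j + 1)*(j + 4)*(j + 1)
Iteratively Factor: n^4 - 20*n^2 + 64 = (n - 4)*(n^3 + 4*n^2 - 4*n - 16) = (n - 4)*(n - 2)*(n^2 + 6*n + 8) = (n - 4)*(n - 2)*(n + 4)*(n + 2)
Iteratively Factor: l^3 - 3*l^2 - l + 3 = (l + 1)*(l^2 - 4*l + 3) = (l - 1)*(l + 1)*(l - 3)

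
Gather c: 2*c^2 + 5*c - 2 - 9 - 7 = 2*c^2 + 5*c - 18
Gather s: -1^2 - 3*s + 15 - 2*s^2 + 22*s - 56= -2*s^2 + 19*s - 42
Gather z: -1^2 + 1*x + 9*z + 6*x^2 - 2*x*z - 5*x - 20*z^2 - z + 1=6*x^2 - 4*x - 20*z^2 + z*(8 - 2*x)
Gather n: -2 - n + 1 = -n - 1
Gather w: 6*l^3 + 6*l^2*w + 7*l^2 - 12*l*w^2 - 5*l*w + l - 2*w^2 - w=6*l^3 + 7*l^2 + l + w^2*(-12*l - 2) + w*(6*l^2 - 5*l - 1)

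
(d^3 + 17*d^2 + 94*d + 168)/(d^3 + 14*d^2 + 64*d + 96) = (d + 7)/(d + 4)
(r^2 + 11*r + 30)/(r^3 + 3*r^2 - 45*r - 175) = (r + 6)/(r^2 - 2*r - 35)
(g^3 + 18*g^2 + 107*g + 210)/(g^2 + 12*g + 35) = g + 6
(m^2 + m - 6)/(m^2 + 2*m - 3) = (m - 2)/(m - 1)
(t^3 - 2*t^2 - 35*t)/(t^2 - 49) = t*(t + 5)/(t + 7)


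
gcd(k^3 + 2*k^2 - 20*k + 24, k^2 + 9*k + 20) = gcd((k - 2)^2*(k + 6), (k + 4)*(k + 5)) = 1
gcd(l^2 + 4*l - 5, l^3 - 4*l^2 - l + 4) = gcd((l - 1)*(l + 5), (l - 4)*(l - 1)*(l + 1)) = l - 1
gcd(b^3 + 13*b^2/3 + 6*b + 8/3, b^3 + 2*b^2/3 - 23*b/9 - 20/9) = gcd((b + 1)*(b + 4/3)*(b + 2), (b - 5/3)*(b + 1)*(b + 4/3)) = b^2 + 7*b/3 + 4/3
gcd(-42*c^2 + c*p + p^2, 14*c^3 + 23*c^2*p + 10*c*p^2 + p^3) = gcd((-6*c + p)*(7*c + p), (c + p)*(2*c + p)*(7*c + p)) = 7*c + p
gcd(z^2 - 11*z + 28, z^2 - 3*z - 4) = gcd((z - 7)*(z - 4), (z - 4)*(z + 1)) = z - 4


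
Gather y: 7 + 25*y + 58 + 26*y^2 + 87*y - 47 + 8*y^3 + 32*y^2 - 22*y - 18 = 8*y^3 + 58*y^2 + 90*y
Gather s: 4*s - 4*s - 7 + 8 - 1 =0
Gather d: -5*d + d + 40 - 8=32 - 4*d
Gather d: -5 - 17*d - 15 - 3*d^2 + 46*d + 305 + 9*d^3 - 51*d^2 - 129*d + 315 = 9*d^3 - 54*d^2 - 100*d + 600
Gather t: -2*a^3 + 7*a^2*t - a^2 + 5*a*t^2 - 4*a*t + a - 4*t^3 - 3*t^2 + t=-2*a^3 - a^2 + a - 4*t^3 + t^2*(5*a - 3) + t*(7*a^2 - 4*a + 1)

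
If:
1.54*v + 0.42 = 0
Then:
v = -0.27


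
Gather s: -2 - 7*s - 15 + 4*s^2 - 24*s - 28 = 4*s^2 - 31*s - 45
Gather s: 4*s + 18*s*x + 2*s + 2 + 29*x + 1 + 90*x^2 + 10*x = s*(18*x + 6) + 90*x^2 + 39*x + 3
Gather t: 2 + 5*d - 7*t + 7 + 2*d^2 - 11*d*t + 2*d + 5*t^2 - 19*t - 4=2*d^2 + 7*d + 5*t^2 + t*(-11*d - 26) + 5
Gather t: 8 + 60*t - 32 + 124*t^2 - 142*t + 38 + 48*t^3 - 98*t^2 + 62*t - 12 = 48*t^3 + 26*t^2 - 20*t + 2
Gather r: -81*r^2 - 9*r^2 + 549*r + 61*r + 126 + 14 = -90*r^2 + 610*r + 140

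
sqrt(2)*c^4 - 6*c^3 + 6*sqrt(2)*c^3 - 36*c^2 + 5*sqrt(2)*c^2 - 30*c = c*(c + 5)*(c - 3*sqrt(2))*(sqrt(2)*c + sqrt(2))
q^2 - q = q*(q - 1)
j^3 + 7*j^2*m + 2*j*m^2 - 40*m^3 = (j - 2*m)*(j + 4*m)*(j + 5*m)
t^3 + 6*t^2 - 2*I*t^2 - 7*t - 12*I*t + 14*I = (t - 1)*(t + 7)*(t - 2*I)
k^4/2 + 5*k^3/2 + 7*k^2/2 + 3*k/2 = k*(k/2 + 1/2)*(k + 1)*(k + 3)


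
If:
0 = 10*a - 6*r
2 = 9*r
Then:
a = 2/15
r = 2/9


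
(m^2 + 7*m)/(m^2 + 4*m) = (m + 7)/(m + 4)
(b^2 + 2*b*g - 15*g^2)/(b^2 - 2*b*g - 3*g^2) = (b + 5*g)/(b + g)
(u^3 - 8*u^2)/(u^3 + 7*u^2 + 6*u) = u*(u - 8)/(u^2 + 7*u + 6)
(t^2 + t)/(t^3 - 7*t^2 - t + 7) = t/(t^2 - 8*t + 7)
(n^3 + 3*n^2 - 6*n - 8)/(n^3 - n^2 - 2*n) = (n + 4)/n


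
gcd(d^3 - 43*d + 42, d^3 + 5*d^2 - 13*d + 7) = d^2 + 6*d - 7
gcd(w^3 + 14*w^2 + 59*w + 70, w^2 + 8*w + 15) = w + 5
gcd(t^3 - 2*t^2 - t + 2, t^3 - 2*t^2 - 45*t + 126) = 1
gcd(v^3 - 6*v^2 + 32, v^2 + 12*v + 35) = 1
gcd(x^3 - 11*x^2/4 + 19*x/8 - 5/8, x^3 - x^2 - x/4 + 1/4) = x^2 - 3*x/2 + 1/2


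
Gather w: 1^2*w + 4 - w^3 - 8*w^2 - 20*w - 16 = -w^3 - 8*w^2 - 19*w - 12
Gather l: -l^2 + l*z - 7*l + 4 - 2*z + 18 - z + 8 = -l^2 + l*(z - 7) - 3*z + 30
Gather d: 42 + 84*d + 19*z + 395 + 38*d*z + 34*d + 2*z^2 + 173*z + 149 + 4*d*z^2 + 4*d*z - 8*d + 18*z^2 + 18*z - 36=d*(4*z^2 + 42*z + 110) + 20*z^2 + 210*z + 550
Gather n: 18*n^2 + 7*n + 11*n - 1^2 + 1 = 18*n^2 + 18*n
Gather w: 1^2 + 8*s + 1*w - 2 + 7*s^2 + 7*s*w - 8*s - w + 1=7*s^2 + 7*s*w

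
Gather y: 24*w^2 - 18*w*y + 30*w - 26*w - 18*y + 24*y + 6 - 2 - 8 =24*w^2 + 4*w + y*(6 - 18*w) - 4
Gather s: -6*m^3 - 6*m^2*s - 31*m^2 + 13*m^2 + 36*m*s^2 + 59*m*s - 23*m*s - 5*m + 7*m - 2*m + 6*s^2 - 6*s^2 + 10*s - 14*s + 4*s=-6*m^3 - 18*m^2 + 36*m*s^2 + s*(-6*m^2 + 36*m)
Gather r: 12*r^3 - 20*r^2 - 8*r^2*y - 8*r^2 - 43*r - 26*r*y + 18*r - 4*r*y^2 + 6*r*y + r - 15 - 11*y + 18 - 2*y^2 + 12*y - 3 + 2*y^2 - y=12*r^3 + r^2*(-8*y - 28) + r*(-4*y^2 - 20*y - 24)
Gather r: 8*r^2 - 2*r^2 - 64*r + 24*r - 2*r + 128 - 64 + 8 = 6*r^2 - 42*r + 72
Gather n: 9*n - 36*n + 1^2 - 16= -27*n - 15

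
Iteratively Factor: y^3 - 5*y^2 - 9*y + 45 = (y - 3)*(y^2 - 2*y - 15) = (y - 3)*(y + 3)*(y - 5)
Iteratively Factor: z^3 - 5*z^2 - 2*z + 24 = (z + 2)*(z^2 - 7*z + 12) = (z - 3)*(z + 2)*(z - 4)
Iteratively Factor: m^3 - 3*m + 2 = (m - 1)*(m^2 + m - 2) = (m - 1)*(m + 2)*(m - 1)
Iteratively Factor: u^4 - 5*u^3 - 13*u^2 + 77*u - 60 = (u - 5)*(u^3 - 13*u + 12) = (u - 5)*(u + 4)*(u^2 - 4*u + 3) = (u - 5)*(u - 1)*(u + 4)*(u - 3)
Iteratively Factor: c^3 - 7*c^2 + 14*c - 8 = (c - 1)*(c^2 - 6*c + 8) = (c - 4)*(c - 1)*(c - 2)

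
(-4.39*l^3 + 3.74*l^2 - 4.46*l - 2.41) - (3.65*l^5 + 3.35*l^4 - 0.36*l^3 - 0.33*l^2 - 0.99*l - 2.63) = -3.65*l^5 - 3.35*l^4 - 4.03*l^3 + 4.07*l^2 - 3.47*l + 0.22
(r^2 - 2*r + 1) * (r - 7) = r^3 - 9*r^2 + 15*r - 7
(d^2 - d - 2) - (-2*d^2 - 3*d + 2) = 3*d^2 + 2*d - 4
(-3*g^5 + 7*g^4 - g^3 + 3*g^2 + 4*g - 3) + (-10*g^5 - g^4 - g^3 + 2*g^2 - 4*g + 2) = -13*g^5 + 6*g^4 - 2*g^3 + 5*g^2 - 1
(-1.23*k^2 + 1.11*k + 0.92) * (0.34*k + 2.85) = -0.4182*k^3 - 3.1281*k^2 + 3.4763*k + 2.622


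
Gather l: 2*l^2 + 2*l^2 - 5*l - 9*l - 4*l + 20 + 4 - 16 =4*l^2 - 18*l + 8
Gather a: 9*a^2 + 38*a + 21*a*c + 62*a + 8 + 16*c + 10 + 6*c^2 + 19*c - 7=9*a^2 + a*(21*c + 100) + 6*c^2 + 35*c + 11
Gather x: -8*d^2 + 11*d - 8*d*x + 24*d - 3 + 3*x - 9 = -8*d^2 + 35*d + x*(3 - 8*d) - 12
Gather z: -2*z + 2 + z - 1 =1 - z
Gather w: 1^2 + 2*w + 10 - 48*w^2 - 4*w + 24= -48*w^2 - 2*w + 35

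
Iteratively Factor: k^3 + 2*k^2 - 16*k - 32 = (k + 2)*(k^2 - 16) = (k - 4)*(k + 2)*(k + 4)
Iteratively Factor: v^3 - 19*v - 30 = (v + 2)*(v^2 - 2*v - 15) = (v - 5)*(v + 2)*(v + 3)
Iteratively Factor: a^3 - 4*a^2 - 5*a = (a + 1)*(a^2 - 5*a) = (a - 5)*(a + 1)*(a)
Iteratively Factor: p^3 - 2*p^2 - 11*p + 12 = (p - 1)*(p^2 - p - 12) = (p - 1)*(p + 3)*(p - 4)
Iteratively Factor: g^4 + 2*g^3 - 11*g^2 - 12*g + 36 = (g + 3)*(g^3 - g^2 - 8*g + 12) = (g - 2)*(g + 3)*(g^2 + g - 6) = (g - 2)*(g + 3)^2*(g - 2)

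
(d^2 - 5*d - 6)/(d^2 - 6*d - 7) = (d - 6)/(d - 7)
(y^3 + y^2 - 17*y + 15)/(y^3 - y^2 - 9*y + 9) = (y + 5)/(y + 3)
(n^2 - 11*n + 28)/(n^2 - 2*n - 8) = (n - 7)/(n + 2)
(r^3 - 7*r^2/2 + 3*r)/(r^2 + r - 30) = r*(2*r^2 - 7*r + 6)/(2*(r^2 + r - 30))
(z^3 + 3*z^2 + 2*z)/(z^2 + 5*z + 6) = z*(z + 1)/(z + 3)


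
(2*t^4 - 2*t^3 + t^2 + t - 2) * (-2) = -4*t^4 + 4*t^3 - 2*t^2 - 2*t + 4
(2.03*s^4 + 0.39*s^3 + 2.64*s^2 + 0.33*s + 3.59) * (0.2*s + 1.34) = 0.406*s^5 + 2.7982*s^4 + 1.0506*s^3 + 3.6036*s^2 + 1.1602*s + 4.8106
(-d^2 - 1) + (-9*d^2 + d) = -10*d^2 + d - 1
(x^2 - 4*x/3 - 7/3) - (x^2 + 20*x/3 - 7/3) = -8*x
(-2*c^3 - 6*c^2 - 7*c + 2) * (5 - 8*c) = 16*c^4 + 38*c^3 + 26*c^2 - 51*c + 10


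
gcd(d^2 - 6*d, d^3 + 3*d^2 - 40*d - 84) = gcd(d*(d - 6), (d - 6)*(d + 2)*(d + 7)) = d - 6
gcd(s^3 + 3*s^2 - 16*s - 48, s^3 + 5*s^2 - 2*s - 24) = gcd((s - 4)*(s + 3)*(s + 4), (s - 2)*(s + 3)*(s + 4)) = s^2 + 7*s + 12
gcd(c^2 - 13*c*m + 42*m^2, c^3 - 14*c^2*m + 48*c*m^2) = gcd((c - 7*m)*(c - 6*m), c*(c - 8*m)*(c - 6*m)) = c - 6*m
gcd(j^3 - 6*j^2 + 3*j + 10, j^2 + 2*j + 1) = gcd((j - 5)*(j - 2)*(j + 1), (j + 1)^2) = j + 1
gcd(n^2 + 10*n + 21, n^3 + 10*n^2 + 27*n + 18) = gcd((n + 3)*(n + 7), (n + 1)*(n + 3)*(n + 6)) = n + 3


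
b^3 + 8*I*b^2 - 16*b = b*(b + 4*I)^2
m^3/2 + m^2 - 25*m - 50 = (m/2 + 1)*(m - 5*sqrt(2))*(m + 5*sqrt(2))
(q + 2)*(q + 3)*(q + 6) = q^3 + 11*q^2 + 36*q + 36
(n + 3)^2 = n^2 + 6*n + 9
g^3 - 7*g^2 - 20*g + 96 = (g - 8)*(g - 3)*(g + 4)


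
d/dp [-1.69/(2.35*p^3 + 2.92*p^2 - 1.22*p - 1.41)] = (11.9145*p^2 + 9.8696*p - 2.0618)/(2.35*p^3 + 2.92*p^2 - 1.22*p - 1.41)^2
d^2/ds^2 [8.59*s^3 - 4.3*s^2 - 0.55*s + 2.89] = 51.54*s - 8.6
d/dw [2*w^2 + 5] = 4*w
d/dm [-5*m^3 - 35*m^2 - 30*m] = -15*m^2 - 70*m - 30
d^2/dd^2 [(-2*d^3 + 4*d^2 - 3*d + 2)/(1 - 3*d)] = 2*(18*d^3 - 18*d^2 + 6*d - 13)/(27*d^3 - 27*d^2 + 9*d - 1)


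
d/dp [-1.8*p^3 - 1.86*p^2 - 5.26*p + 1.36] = -5.4*p^2 - 3.72*p - 5.26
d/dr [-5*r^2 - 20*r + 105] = -10*r - 20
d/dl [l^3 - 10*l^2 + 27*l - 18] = 3*l^2 - 20*l + 27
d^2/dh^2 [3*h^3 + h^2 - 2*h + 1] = 18*h + 2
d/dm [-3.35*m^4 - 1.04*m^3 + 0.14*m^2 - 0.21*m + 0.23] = -13.4*m^3 - 3.12*m^2 + 0.28*m - 0.21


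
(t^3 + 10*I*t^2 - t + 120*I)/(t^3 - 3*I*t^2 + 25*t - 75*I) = (t + 8*I)/(t - 5*I)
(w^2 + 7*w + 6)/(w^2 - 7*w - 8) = (w + 6)/(w - 8)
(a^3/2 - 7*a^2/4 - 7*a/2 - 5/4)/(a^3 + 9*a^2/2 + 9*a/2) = (2*a^3 - 7*a^2 - 14*a - 5)/(2*a*(2*a^2 + 9*a + 9))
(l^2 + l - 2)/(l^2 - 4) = (l - 1)/(l - 2)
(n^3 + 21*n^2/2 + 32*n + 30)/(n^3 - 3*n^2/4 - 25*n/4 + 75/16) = 8*(n^2 + 8*n + 12)/(8*n^2 - 26*n + 15)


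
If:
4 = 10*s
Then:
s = 2/5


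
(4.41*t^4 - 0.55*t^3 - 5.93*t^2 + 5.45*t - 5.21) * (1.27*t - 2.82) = 5.6007*t^5 - 13.1347*t^4 - 5.9801*t^3 + 23.6441*t^2 - 21.9857*t + 14.6922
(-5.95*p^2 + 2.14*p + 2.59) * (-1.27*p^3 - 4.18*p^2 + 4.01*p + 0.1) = 7.5565*p^5 + 22.1532*p^4 - 36.094*p^3 - 2.8398*p^2 + 10.5999*p + 0.259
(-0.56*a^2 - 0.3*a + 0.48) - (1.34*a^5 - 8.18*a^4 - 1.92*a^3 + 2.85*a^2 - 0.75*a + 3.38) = -1.34*a^5 + 8.18*a^4 + 1.92*a^3 - 3.41*a^2 + 0.45*a - 2.9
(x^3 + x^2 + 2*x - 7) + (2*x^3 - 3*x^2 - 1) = 3*x^3 - 2*x^2 + 2*x - 8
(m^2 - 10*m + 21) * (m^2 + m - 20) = m^4 - 9*m^3 - 9*m^2 + 221*m - 420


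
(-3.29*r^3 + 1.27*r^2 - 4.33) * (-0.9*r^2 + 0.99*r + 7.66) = 2.961*r^5 - 4.4001*r^4 - 23.9441*r^3 + 13.6252*r^2 - 4.2867*r - 33.1678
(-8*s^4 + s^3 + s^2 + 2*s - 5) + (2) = -8*s^4 + s^3 + s^2 + 2*s - 3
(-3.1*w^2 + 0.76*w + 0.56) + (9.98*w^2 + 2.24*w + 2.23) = 6.88*w^2 + 3.0*w + 2.79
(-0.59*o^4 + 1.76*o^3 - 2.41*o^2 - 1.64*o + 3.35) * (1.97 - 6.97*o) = 4.1123*o^5 - 13.4295*o^4 + 20.2649*o^3 + 6.6831*o^2 - 26.5803*o + 6.5995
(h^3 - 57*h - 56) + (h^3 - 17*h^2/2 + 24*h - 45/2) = 2*h^3 - 17*h^2/2 - 33*h - 157/2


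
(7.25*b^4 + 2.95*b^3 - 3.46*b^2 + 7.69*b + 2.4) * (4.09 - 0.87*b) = -6.3075*b^5 + 27.086*b^4 + 15.0757*b^3 - 20.8417*b^2 + 29.3641*b + 9.816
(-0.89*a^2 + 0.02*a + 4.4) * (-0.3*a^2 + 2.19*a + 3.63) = 0.267*a^4 - 1.9551*a^3 - 4.5069*a^2 + 9.7086*a + 15.972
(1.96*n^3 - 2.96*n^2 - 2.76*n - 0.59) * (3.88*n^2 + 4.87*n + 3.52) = 7.6048*n^5 - 1.9396*n^4 - 18.2248*n^3 - 26.1496*n^2 - 12.5885*n - 2.0768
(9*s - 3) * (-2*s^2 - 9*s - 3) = -18*s^3 - 75*s^2 + 9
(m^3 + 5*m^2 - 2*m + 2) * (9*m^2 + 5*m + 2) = 9*m^5 + 50*m^4 + 9*m^3 + 18*m^2 + 6*m + 4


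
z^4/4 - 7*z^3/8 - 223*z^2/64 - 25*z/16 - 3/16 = (z/4 + 1/2)*(z - 6)*(z + 1/4)^2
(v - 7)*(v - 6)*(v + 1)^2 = v^4 - 11*v^3 + 17*v^2 + 71*v + 42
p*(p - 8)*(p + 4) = p^3 - 4*p^2 - 32*p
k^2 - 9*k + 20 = (k - 5)*(k - 4)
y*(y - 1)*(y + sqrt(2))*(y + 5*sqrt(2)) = y^4 - y^3 + 6*sqrt(2)*y^3 - 6*sqrt(2)*y^2 + 10*y^2 - 10*y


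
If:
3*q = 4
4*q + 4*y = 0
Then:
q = 4/3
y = -4/3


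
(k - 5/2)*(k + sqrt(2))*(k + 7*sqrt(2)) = k^3 - 5*k^2/2 + 8*sqrt(2)*k^2 - 20*sqrt(2)*k + 14*k - 35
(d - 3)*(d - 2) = d^2 - 5*d + 6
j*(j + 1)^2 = j^3 + 2*j^2 + j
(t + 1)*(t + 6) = t^2 + 7*t + 6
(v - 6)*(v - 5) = v^2 - 11*v + 30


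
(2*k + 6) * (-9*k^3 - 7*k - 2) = -18*k^4 - 54*k^3 - 14*k^2 - 46*k - 12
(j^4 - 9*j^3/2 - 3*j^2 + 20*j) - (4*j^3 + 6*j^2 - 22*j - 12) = j^4 - 17*j^3/2 - 9*j^2 + 42*j + 12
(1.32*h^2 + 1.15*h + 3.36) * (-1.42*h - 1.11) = -1.8744*h^3 - 3.0982*h^2 - 6.0477*h - 3.7296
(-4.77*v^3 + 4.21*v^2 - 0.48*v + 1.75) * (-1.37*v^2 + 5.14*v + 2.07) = 6.5349*v^5 - 30.2855*v^4 + 12.4231*v^3 + 3.85*v^2 + 8.0014*v + 3.6225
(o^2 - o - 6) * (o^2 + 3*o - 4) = o^4 + 2*o^3 - 13*o^2 - 14*o + 24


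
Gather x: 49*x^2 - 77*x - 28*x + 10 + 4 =49*x^2 - 105*x + 14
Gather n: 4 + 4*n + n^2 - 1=n^2 + 4*n + 3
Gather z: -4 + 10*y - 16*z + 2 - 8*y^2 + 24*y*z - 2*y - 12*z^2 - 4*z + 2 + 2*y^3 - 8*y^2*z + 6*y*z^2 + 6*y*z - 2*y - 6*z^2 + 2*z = 2*y^3 - 8*y^2 + 6*y + z^2*(6*y - 18) + z*(-8*y^2 + 30*y - 18)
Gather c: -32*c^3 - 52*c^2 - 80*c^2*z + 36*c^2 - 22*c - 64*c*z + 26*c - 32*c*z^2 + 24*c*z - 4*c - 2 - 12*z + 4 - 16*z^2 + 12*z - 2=-32*c^3 + c^2*(-80*z - 16) + c*(-32*z^2 - 40*z) - 16*z^2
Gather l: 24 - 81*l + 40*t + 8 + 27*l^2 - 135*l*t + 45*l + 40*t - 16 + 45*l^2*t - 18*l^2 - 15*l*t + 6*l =l^2*(45*t + 9) + l*(-150*t - 30) + 80*t + 16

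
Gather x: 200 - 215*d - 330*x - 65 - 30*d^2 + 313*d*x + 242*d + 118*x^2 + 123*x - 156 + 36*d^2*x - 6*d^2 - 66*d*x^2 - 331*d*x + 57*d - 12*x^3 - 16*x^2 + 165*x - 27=-36*d^2 + 84*d - 12*x^3 + x^2*(102 - 66*d) + x*(36*d^2 - 18*d - 42) - 48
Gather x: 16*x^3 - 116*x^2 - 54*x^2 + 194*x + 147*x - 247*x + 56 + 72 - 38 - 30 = 16*x^3 - 170*x^2 + 94*x + 60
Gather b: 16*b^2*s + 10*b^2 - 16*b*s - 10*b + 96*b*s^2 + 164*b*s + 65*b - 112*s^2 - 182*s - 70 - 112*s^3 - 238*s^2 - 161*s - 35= b^2*(16*s + 10) + b*(96*s^2 + 148*s + 55) - 112*s^3 - 350*s^2 - 343*s - 105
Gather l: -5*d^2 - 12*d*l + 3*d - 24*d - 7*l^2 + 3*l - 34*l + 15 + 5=-5*d^2 - 21*d - 7*l^2 + l*(-12*d - 31) + 20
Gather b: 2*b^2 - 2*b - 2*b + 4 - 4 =2*b^2 - 4*b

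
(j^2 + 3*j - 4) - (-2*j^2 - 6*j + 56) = 3*j^2 + 9*j - 60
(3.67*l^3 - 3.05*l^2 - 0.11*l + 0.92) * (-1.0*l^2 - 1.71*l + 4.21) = -3.67*l^5 - 3.2257*l^4 + 20.7762*l^3 - 13.5724*l^2 - 2.0363*l + 3.8732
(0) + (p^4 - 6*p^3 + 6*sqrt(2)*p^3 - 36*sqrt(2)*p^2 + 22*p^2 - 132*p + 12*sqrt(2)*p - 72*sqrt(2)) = p^4 - 6*p^3 + 6*sqrt(2)*p^3 - 36*sqrt(2)*p^2 + 22*p^2 - 132*p + 12*sqrt(2)*p - 72*sqrt(2)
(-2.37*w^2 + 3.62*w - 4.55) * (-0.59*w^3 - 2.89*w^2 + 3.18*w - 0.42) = 1.3983*w^5 + 4.7135*w^4 - 15.3139*w^3 + 25.6565*w^2 - 15.9894*w + 1.911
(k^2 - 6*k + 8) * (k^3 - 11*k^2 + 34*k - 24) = k^5 - 17*k^4 + 108*k^3 - 316*k^2 + 416*k - 192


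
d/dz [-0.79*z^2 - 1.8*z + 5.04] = -1.58*z - 1.8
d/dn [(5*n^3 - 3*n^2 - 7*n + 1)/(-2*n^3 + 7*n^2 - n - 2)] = (29*n^4 - 38*n^3 + 28*n^2 - 2*n + 15)/(4*n^6 - 28*n^5 + 53*n^4 - 6*n^3 - 27*n^2 + 4*n + 4)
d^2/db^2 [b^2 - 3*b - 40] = 2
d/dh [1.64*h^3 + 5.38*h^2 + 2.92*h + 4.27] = 4.92*h^2 + 10.76*h + 2.92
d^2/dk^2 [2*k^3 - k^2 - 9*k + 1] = 12*k - 2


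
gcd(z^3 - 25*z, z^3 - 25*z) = z^3 - 25*z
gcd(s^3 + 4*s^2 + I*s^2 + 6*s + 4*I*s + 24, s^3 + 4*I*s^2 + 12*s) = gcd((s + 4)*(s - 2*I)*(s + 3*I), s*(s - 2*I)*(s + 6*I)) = s - 2*I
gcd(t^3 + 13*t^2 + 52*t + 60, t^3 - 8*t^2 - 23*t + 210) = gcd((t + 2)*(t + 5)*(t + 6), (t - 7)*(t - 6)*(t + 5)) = t + 5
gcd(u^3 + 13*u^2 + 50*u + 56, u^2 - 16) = u + 4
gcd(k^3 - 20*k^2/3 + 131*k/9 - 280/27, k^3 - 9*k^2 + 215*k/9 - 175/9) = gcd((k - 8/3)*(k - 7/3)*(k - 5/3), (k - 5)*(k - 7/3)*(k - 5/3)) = k^2 - 4*k + 35/9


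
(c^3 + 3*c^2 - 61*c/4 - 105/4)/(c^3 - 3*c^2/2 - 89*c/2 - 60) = (c - 7/2)/(c - 8)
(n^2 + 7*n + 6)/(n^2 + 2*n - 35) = (n^2 + 7*n + 6)/(n^2 + 2*n - 35)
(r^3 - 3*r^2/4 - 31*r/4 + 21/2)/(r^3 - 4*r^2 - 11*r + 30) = (r - 7/4)/(r - 5)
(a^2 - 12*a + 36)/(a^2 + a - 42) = (a - 6)/(a + 7)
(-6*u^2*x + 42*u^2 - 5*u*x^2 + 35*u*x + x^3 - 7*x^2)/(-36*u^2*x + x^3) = (u*x - 7*u + x^2 - 7*x)/(x*(6*u + x))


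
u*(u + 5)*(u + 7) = u^3 + 12*u^2 + 35*u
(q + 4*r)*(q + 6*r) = q^2 + 10*q*r + 24*r^2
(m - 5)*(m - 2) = m^2 - 7*m + 10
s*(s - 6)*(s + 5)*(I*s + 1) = I*s^4 + s^3 - I*s^3 - s^2 - 30*I*s^2 - 30*s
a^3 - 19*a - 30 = (a - 5)*(a + 2)*(a + 3)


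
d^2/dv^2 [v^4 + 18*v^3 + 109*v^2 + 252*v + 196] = 12*v^2 + 108*v + 218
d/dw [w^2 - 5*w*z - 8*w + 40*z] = 2*w - 5*z - 8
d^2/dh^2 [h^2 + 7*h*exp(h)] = 7*h*exp(h) + 14*exp(h) + 2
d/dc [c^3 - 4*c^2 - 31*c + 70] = 3*c^2 - 8*c - 31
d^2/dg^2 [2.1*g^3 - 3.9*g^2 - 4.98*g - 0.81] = 12.6*g - 7.8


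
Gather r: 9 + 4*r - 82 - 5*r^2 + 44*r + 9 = -5*r^2 + 48*r - 64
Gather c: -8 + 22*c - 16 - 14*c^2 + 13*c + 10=-14*c^2 + 35*c - 14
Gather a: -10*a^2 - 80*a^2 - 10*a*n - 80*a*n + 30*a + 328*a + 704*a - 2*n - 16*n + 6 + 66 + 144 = -90*a^2 + a*(1062 - 90*n) - 18*n + 216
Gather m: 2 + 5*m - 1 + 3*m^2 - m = 3*m^2 + 4*m + 1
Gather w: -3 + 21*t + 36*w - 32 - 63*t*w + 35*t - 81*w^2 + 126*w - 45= 56*t - 81*w^2 + w*(162 - 63*t) - 80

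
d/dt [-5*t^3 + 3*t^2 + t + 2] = -15*t^2 + 6*t + 1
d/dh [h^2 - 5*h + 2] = 2*h - 5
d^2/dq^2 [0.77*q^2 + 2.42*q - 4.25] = 1.54000000000000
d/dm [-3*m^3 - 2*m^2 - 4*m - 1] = -9*m^2 - 4*m - 4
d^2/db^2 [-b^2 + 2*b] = -2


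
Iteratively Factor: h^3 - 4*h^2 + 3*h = (h)*(h^2 - 4*h + 3) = h*(h - 1)*(h - 3)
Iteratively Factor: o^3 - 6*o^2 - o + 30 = (o + 2)*(o^2 - 8*o + 15) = (o - 3)*(o + 2)*(o - 5)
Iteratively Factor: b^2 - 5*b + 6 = (b - 2)*(b - 3)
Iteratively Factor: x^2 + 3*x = (x + 3)*(x)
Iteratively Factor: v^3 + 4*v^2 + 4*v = (v + 2)*(v^2 + 2*v) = v*(v + 2)*(v + 2)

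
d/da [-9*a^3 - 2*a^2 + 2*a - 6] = -27*a^2 - 4*a + 2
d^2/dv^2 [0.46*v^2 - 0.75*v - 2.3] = 0.920000000000000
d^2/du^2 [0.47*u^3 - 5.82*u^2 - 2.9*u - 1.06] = 2.82*u - 11.64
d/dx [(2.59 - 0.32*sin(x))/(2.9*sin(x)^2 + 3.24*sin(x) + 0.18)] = (0.928*sin(x)^2 - 15.022*sin(x) - 8.4492)*cos(x)/(8.41*sin(x)^4 + 18.792*sin(x)^3 + 11.5416*sin(x)^2 + 1.1664*sin(x) + 0.0324)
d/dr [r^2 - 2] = 2*r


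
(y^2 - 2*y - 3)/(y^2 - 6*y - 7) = (y - 3)/(y - 7)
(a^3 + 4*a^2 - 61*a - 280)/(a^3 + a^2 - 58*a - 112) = (a + 5)/(a + 2)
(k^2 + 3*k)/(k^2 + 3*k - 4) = k*(k + 3)/(k^2 + 3*k - 4)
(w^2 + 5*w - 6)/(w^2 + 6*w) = (w - 1)/w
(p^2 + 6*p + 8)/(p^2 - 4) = (p + 4)/(p - 2)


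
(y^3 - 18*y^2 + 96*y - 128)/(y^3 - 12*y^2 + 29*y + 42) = (y^3 - 18*y^2 + 96*y - 128)/(y^3 - 12*y^2 + 29*y + 42)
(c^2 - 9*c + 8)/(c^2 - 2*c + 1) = (c - 8)/(c - 1)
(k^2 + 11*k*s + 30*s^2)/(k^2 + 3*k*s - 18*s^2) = (-k - 5*s)/(-k + 3*s)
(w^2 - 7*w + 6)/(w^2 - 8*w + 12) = (w - 1)/(w - 2)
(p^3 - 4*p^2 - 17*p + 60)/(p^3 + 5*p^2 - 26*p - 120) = (p - 3)/(p + 6)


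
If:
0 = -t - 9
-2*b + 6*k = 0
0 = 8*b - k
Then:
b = 0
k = 0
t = -9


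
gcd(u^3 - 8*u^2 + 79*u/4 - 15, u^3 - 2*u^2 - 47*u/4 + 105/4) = u - 5/2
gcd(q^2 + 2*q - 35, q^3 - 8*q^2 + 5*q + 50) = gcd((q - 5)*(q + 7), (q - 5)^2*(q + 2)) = q - 5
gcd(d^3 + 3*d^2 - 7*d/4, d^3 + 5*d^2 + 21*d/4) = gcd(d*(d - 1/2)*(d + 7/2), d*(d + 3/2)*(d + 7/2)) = d^2 + 7*d/2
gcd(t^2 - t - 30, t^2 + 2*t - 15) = t + 5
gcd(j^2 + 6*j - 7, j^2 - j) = j - 1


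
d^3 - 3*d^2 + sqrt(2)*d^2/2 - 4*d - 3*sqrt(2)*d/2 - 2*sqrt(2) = (d - 4)*(d + 1)*(d + sqrt(2)/2)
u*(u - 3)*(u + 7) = u^3 + 4*u^2 - 21*u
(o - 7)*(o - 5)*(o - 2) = o^3 - 14*o^2 + 59*o - 70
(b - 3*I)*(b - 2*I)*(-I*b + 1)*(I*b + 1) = b^4 - 5*I*b^3 - 5*b^2 - 5*I*b - 6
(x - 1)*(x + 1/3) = x^2 - 2*x/3 - 1/3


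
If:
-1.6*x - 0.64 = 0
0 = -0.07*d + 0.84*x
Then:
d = -4.80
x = -0.40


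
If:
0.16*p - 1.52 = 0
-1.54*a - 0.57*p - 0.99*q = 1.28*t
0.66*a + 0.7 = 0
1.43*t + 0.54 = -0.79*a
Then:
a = -1.06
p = 9.50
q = -4.09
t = 0.21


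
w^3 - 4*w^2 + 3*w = w*(w - 3)*(w - 1)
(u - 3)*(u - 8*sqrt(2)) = u^2 - 8*sqrt(2)*u - 3*u + 24*sqrt(2)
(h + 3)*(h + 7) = h^2 + 10*h + 21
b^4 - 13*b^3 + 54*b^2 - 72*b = b*(b - 6)*(b - 4)*(b - 3)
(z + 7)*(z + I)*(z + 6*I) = z^3 + 7*z^2 + 7*I*z^2 - 6*z + 49*I*z - 42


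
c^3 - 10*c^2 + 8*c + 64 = (c - 8)*(c - 4)*(c + 2)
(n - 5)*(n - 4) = n^2 - 9*n + 20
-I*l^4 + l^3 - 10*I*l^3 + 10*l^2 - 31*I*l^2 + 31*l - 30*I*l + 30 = (l + 2)*(l + 3)*(l + 5)*(-I*l + 1)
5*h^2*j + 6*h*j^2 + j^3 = j*(h + j)*(5*h + j)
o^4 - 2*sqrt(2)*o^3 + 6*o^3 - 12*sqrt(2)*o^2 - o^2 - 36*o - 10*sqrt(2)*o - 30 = (o + 1)*(o + 5)*(o - 3*sqrt(2))*(o + sqrt(2))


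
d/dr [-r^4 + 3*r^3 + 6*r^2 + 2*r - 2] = -4*r^3 + 9*r^2 + 12*r + 2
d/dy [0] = 0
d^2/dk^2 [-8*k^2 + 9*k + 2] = -16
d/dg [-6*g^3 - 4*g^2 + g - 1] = -18*g^2 - 8*g + 1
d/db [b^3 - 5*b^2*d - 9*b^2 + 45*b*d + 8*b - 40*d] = 3*b^2 - 10*b*d - 18*b + 45*d + 8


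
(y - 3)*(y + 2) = y^2 - y - 6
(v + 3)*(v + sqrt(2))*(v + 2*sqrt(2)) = v^3 + 3*v^2 + 3*sqrt(2)*v^2 + 4*v + 9*sqrt(2)*v + 12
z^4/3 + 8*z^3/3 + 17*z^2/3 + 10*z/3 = z*(z/3 + 1/3)*(z + 2)*(z + 5)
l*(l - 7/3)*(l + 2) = l^3 - l^2/3 - 14*l/3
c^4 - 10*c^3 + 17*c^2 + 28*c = c*(c - 7)*(c - 4)*(c + 1)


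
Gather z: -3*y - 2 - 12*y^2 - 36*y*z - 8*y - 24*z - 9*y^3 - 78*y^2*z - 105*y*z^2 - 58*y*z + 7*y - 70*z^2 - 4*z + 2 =-9*y^3 - 12*y^2 - 4*y + z^2*(-105*y - 70) + z*(-78*y^2 - 94*y - 28)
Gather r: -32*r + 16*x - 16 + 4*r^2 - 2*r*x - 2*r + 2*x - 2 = 4*r^2 + r*(-2*x - 34) + 18*x - 18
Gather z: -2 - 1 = -3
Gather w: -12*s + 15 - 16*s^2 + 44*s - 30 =-16*s^2 + 32*s - 15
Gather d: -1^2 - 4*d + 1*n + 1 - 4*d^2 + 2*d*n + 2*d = -4*d^2 + d*(2*n - 2) + n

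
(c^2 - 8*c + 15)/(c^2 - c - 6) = (c - 5)/(c + 2)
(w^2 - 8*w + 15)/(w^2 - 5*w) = (w - 3)/w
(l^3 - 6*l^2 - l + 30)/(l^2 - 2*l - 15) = (l^2 - l - 6)/(l + 3)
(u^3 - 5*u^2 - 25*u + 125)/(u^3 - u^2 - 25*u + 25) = (u - 5)/(u - 1)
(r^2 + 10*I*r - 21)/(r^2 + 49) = (r + 3*I)/(r - 7*I)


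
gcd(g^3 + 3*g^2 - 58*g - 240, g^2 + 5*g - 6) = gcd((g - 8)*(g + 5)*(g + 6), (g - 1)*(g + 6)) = g + 6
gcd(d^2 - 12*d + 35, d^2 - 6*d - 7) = d - 7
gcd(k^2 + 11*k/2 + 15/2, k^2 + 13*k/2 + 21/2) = k + 3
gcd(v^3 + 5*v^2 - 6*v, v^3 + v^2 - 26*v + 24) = v^2 + 5*v - 6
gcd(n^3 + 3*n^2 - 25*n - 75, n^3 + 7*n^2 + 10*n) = n + 5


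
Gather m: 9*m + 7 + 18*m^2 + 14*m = 18*m^2 + 23*m + 7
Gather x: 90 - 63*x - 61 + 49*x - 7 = 22 - 14*x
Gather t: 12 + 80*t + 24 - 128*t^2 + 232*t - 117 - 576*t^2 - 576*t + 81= -704*t^2 - 264*t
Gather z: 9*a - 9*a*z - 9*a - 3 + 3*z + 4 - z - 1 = z*(2 - 9*a)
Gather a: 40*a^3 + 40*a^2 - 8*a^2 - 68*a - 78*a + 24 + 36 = 40*a^3 + 32*a^2 - 146*a + 60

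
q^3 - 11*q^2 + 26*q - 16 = (q - 8)*(q - 2)*(q - 1)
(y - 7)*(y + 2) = y^2 - 5*y - 14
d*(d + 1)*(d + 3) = d^3 + 4*d^2 + 3*d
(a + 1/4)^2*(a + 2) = a^3 + 5*a^2/2 + 17*a/16 + 1/8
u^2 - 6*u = u*(u - 6)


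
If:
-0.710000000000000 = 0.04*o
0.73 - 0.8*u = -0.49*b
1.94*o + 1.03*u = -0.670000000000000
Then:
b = 52.03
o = -17.75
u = 32.78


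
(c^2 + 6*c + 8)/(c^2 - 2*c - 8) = (c + 4)/(c - 4)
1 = 1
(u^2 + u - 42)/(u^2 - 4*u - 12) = (u + 7)/(u + 2)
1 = 1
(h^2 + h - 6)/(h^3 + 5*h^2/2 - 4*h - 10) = 2*(h + 3)/(2*h^2 + 9*h + 10)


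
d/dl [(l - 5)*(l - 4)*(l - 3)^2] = 4*l^3 - 45*l^2 + 166*l - 201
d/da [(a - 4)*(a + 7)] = 2*a + 3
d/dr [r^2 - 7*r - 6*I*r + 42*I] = 2*r - 7 - 6*I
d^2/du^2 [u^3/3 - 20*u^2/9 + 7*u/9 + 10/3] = 2*u - 40/9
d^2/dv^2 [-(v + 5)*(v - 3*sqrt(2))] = -2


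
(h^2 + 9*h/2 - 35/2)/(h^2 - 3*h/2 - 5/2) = (h + 7)/(h + 1)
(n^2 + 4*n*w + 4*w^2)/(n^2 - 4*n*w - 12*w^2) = (-n - 2*w)/(-n + 6*w)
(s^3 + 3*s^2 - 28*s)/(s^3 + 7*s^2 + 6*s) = (s^2 + 3*s - 28)/(s^2 + 7*s + 6)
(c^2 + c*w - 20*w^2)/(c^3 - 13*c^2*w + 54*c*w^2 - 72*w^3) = (c + 5*w)/(c^2 - 9*c*w + 18*w^2)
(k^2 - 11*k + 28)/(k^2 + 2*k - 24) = (k - 7)/(k + 6)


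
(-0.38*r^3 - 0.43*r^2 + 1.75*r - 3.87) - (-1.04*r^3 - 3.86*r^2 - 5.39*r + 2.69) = 0.66*r^3 + 3.43*r^2 + 7.14*r - 6.56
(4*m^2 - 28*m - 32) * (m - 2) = 4*m^3 - 36*m^2 + 24*m + 64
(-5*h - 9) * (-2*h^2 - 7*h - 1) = 10*h^3 + 53*h^2 + 68*h + 9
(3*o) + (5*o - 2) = 8*o - 2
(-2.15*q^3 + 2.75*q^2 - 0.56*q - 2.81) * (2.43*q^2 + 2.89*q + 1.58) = -5.2245*q^5 + 0.469*q^4 + 3.1897*q^3 - 4.1017*q^2 - 9.0057*q - 4.4398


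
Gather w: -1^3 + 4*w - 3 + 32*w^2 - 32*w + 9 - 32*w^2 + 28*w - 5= 0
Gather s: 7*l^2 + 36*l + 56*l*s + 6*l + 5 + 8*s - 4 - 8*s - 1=7*l^2 + 56*l*s + 42*l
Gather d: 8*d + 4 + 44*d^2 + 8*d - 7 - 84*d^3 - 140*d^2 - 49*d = -84*d^3 - 96*d^2 - 33*d - 3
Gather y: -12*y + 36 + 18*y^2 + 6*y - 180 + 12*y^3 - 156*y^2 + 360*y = 12*y^3 - 138*y^2 + 354*y - 144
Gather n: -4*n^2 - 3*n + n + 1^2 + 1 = -4*n^2 - 2*n + 2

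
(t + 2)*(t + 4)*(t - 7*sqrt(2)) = t^3 - 7*sqrt(2)*t^2 + 6*t^2 - 42*sqrt(2)*t + 8*t - 56*sqrt(2)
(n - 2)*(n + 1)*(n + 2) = n^3 + n^2 - 4*n - 4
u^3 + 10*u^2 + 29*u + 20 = (u + 1)*(u + 4)*(u + 5)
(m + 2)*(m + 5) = m^2 + 7*m + 10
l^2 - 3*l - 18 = (l - 6)*(l + 3)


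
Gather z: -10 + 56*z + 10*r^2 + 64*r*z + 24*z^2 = 10*r^2 + 24*z^2 + z*(64*r + 56) - 10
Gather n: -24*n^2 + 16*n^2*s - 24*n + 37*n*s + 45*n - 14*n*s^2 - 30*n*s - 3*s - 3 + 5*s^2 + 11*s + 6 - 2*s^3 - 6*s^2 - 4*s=n^2*(16*s - 24) + n*(-14*s^2 + 7*s + 21) - 2*s^3 - s^2 + 4*s + 3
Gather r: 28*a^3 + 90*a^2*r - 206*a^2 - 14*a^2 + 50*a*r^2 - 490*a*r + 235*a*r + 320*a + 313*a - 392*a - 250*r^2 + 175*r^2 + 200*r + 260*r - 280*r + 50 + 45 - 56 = 28*a^3 - 220*a^2 + 241*a + r^2*(50*a - 75) + r*(90*a^2 - 255*a + 180) + 39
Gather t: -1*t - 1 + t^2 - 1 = t^2 - t - 2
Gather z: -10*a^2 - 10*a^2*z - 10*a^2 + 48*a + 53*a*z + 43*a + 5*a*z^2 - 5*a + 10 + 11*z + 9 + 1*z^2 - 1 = -20*a^2 + 86*a + z^2*(5*a + 1) + z*(-10*a^2 + 53*a + 11) + 18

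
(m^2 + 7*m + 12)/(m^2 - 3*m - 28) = (m + 3)/(m - 7)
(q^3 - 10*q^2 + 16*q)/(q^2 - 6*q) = (q^2 - 10*q + 16)/(q - 6)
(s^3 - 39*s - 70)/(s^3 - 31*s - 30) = (-s^3 + 39*s + 70)/(-s^3 + 31*s + 30)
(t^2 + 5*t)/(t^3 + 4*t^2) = (t + 5)/(t*(t + 4))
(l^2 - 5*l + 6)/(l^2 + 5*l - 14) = (l - 3)/(l + 7)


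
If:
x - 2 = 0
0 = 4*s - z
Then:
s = z/4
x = 2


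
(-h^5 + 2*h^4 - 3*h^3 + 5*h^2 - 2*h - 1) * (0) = 0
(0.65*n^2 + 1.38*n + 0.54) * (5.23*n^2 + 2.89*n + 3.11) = 3.3995*n^4 + 9.0959*n^3 + 8.8339*n^2 + 5.8524*n + 1.6794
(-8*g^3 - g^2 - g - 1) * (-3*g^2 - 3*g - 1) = 24*g^5 + 27*g^4 + 14*g^3 + 7*g^2 + 4*g + 1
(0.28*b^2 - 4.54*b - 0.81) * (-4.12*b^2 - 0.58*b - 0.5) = -1.1536*b^4 + 18.5424*b^3 + 5.8304*b^2 + 2.7398*b + 0.405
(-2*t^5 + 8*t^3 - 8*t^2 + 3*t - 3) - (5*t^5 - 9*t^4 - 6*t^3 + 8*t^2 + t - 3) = -7*t^5 + 9*t^4 + 14*t^3 - 16*t^2 + 2*t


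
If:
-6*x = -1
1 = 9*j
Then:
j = 1/9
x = 1/6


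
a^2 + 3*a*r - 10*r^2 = (a - 2*r)*(a + 5*r)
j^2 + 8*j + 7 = (j + 1)*(j + 7)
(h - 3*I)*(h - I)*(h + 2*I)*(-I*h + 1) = -I*h^4 - h^3 - 7*I*h^2 - h - 6*I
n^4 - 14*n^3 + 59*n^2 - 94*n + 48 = (n - 8)*(n - 3)*(n - 2)*(n - 1)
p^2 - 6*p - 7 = (p - 7)*(p + 1)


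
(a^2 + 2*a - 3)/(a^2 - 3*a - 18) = (a - 1)/(a - 6)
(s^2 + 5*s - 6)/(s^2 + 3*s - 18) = (s - 1)/(s - 3)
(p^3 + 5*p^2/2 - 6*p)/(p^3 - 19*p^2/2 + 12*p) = (p + 4)/(p - 8)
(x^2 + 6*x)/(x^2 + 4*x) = (x + 6)/(x + 4)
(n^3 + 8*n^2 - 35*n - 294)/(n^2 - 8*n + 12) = (n^2 + 14*n + 49)/(n - 2)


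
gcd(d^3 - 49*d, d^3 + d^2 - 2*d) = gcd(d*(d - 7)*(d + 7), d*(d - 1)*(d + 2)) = d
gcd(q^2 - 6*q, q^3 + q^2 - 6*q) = q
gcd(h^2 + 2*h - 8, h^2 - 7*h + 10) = h - 2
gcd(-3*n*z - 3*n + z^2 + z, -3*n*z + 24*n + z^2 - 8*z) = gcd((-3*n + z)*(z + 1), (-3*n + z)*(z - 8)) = -3*n + z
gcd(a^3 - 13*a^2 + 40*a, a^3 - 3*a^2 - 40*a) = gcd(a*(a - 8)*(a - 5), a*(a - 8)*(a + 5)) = a^2 - 8*a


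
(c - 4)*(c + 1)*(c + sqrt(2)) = c^3 - 3*c^2 + sqrt(2)*c^2 - 3*sqrt(2)*c - 4*c - 4*sqrt(2)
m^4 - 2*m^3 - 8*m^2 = m^2*(m - 4)*(m + 2)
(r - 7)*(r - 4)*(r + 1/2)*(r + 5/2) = r^4 - 8*r^3 - 15*r^2/4 + 281*r/4 + 35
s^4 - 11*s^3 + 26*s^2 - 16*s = s*(s - 8)*(s - 2)*(s - 1)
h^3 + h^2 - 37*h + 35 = (h - 5)*(h - 1)*(h + 7)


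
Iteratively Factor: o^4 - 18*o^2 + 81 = (o - 3)*(o^3 + 3*o^2 - 9*o - 27) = (o - 3)^2*(o^2 + 6*o + 9) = (o - 3)^2*(o + 3)*(o + 3)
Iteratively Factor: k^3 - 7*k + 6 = (k + 3)*(k^2 - 3*k + 2) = (k - 1)*(k + 3)*(k - 2)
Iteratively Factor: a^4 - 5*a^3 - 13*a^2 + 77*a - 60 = (a - 5)*(a^3 - 13*a + 12) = (a - 5)*(a + 4)*(a^2 - 4*a + 3) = (a - 5)*(a - 1)*(a + 4)*(a - 3)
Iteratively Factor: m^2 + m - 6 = (m + 3)*(m - 2)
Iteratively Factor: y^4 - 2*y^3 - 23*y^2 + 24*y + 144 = (y + 3)*(y^3 - 5*y^2 - 8*y + 48) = (y - 4)*(y + 3)*(y^2 - y - 12) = (y - 4)^2*(y + 3)*(y + 3)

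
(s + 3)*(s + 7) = s^2 + 10*s + 21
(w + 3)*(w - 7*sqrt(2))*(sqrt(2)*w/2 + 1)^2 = w^4/2 - 5*sqrt(2)*w^3/2 + 3*w^3/2 - 13*w^2 - 15*sqrt(2)*w^2/2 - 39*w - 7*sqrt(2)*w - 21*sqrt(2)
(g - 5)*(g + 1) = g^2 - 4*g - 5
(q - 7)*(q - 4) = q^2 - 11*q + 28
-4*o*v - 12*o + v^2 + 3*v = (-4*o + v)*(v + 3)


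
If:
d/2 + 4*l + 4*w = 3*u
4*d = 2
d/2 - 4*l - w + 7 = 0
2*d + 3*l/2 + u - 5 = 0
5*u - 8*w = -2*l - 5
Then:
No Solution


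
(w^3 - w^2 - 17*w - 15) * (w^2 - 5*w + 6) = w^5 - 6*w^4 - 6*w^3 + 64*w^2 - 27*w - 90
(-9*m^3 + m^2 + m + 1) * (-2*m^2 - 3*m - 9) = 18*m^5 + 25*m^4 + 76*m^3 - 14*m^2 - 12*m - 9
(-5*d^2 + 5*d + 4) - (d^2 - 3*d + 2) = -6*d^2 + 8*d + 2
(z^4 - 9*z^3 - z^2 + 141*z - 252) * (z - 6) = z^5 - 15*z^4 + 53*z^3 + 147*z^2 - 1098*z + 1512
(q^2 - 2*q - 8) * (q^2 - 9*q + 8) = q^4 - 11*q^3 + 18*q^2 + 56*q - 64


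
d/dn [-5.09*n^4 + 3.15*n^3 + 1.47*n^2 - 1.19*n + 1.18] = -20.36*n^3 + 9.45*n^2 + 2.94*n - 1.19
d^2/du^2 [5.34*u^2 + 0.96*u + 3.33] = 10.6800000000000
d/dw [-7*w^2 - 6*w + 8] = -14*w - 6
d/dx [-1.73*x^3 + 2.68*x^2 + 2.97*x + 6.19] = -5.19*x^2 + 5.36*x + 2.97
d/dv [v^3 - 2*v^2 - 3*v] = 3*v^2 - 4*v - 3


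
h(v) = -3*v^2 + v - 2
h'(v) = 1 - 6*v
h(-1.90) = -14.73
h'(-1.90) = 12.40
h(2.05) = -12.56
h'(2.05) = -11.30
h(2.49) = -18.11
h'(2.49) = -13.94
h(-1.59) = -11.17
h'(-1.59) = 10.54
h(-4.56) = -68.94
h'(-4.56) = 28.36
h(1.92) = -11.14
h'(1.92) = -10.52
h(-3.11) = -34.13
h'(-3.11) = 19.66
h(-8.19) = -211.42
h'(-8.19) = 50.14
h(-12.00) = -446.00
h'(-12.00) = 73.00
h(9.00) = -236.00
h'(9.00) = -53.00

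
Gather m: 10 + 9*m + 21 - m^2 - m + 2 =-m^2 + 8*m + 33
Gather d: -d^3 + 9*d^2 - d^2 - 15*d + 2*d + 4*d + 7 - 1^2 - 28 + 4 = -d^3 + 8*d^2 - 9*d - 18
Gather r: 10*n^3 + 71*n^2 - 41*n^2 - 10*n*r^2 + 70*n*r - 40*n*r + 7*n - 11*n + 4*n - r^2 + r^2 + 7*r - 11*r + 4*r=10*n^3 + 30*n^2 - 10*n*r^2 + 30*n*r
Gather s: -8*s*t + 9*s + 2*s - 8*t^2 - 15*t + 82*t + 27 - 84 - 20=s*(11 - 8*t) - 8*t^2 + 67*t - 77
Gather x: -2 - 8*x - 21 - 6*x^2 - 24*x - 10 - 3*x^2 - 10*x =-9*x^2 - 42*x - 33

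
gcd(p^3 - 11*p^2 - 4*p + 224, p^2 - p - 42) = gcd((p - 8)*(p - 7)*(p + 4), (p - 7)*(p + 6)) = p - 7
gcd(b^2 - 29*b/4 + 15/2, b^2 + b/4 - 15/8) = b - 5/4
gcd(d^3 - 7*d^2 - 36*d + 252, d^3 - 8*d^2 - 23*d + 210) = d^2 - 13*d + 42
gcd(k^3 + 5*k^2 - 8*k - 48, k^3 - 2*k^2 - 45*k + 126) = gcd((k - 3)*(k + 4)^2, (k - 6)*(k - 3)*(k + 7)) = k - 3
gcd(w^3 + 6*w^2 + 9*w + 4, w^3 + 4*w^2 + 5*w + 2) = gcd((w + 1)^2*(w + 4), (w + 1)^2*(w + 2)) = w^2 + 2*w + 1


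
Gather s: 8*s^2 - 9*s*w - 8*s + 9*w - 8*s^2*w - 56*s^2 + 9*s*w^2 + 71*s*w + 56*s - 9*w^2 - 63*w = s^2*(-8*w - 48) + s*(9*w^2 + 62*w + 48) - 9*w^2 - 54*w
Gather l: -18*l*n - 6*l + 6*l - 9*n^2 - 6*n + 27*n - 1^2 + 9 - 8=-18*l*n - 9*n^2 + 21*n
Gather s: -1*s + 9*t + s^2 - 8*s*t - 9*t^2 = s^2 + s*(-8*t - 1) - 9*t^2 + 9*t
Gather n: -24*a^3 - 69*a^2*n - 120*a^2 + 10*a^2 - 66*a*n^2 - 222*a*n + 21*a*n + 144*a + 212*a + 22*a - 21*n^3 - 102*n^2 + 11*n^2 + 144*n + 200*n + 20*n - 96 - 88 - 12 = -24*a^3 - 110*a^2 + 378*a - 21*n^3 + n^2*(-66*a - 91) + n*(-69*a^2 - 201*a + 364) - 196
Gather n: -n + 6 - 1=5 - n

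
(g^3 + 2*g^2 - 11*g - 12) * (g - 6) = g^4 - 4*g^3 - 23*g^2 + 54*g + 72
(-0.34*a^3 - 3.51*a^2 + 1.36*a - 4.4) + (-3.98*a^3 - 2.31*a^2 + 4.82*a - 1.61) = -4.32*a^3 - 5.82*a^2 + 6.18*a - 6.01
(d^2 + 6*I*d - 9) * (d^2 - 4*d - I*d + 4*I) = d^4 - 4*d^3 + 5*I*d^3 - 3*d^2 - 20*I*d^2 + 12*d + 9*I*d - 36*I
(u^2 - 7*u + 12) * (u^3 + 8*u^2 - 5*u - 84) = u^5 + u^4 - 49*u^3 + 47*u^2 + 528*u - 1008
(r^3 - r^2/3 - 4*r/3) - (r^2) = r^3 - 4*r^2/3 - 4*r/3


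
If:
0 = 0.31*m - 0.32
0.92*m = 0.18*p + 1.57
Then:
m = 1.03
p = -3.45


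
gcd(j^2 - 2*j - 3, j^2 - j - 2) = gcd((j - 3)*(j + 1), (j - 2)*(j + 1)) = j + 1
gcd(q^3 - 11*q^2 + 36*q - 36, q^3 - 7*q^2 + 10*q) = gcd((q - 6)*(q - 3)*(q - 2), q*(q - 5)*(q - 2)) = q - 2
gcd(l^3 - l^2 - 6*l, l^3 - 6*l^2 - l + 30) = l^2 - l - 6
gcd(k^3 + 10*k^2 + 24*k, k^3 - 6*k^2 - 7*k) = k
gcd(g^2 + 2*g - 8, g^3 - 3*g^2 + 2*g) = g - 2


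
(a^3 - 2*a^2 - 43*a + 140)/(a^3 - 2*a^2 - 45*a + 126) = (a^2 - 9*a + 20)/(a^2 - 9*a + 18)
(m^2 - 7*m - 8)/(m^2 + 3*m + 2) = (m - 8)/(m + 2)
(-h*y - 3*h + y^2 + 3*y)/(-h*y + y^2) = (y + 3)/y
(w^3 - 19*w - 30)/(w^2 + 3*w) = w - 3 - 10/w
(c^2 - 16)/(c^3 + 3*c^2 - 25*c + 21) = (c^2 - 16)/(c^3 + 3*c^2 - 25*c + 21)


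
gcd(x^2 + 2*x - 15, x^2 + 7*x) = 1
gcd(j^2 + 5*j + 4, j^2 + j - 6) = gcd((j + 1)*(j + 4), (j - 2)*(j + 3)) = 1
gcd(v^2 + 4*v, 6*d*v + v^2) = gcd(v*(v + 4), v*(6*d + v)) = v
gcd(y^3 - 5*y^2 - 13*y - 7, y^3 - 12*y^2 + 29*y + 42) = y^2 - 6*y - 7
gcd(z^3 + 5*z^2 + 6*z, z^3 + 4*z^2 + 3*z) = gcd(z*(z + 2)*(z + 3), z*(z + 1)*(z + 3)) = z^2 + 3*z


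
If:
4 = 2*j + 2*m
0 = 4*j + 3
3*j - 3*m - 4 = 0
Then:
No Solution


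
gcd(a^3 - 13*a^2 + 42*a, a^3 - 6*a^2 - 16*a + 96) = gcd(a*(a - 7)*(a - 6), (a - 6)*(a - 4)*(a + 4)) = a - 6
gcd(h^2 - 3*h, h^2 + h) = h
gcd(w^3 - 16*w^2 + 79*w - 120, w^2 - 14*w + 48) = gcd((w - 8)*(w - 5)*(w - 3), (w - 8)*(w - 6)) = w - 8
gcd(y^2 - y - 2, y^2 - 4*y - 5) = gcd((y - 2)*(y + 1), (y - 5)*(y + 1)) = y + 1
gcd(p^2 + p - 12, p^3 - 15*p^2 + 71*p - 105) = p - 3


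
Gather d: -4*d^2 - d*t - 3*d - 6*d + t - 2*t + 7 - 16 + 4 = -4*d^2 + d*(-t - 9) - t - 5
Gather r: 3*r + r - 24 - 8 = 4*r - 32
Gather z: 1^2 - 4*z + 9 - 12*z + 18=28 - 16*z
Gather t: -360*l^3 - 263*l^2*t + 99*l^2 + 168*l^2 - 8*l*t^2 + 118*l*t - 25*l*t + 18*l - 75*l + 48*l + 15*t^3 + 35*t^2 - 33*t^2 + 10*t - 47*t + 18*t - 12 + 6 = -360*l^3 + 267*l^2 - 9*l + 15*t^3 + t^2*(2 - 8*l) + t*(-263*l^2 + 93*l - 19) - 6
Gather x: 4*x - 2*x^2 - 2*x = -2*x^2 + 2*x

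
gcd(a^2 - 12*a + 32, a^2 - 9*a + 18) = 1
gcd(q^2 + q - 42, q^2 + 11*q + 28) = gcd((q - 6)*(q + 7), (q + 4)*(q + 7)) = q + 7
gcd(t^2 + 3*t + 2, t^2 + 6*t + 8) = t + 2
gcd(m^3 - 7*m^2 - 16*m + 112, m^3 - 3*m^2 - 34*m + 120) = m - 4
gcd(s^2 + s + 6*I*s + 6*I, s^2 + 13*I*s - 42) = s + 6*I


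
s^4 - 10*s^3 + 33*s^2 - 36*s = s*(s - 4)*(s - 3)^2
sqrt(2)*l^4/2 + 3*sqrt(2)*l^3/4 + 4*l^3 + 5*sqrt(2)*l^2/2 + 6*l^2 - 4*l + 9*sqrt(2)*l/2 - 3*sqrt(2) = (l - 1/2)*(l + sqrt(2))*(l + 3*sqrt(2))*(sqrt(2)*l/2 + sqrt(2))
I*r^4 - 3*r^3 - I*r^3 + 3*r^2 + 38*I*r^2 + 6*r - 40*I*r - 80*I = (r - 2)*(r - 5*I)*(r + 8*I)*(I*r + I)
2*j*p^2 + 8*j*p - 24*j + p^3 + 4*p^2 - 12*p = (2*j + p)*(p - 2)*(p + 6)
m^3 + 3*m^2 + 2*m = m*(m + 1)*(m + 2)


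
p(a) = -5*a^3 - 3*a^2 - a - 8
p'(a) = -15*a^2 - 6*a - 1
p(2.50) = -107.38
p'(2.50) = -109.75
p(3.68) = -301.49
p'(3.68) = -226.22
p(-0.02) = -7.98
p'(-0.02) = -0.89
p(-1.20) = -2.48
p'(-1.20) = -15.40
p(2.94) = -163.93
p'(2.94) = -148.29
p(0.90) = -14.98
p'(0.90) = -18.55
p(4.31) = -468.35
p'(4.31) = -305.50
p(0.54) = -10.20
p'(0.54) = -8.61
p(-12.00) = 8212.00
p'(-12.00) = -2089.00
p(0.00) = -8.00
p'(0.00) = -1.00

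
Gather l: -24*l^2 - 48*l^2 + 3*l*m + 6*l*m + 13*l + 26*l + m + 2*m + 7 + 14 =-72*l^2 + l*(9*m + 39) + 3*m + 21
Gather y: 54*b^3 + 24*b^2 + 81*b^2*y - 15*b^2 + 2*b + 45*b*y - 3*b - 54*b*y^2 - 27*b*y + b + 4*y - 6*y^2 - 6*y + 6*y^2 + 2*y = 54*b^3 + 9*b^2 - 54*b*y^2 + y*(81*b^2 + 18*b)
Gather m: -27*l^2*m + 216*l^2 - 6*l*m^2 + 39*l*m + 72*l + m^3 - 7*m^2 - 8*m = 216*l^2 + 72*l + m^3 + m^2*(-6*l - 7) + m*(-27*l^2 + 39*l - 8)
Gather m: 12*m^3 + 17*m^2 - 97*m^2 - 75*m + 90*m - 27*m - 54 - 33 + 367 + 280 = 12*m^3 - 80*m^2 - 12*m + 560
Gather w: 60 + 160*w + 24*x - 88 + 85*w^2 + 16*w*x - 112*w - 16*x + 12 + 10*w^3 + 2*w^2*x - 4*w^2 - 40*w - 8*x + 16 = 10*w^3 + w^2*(2*x + 81) + w*(16*x + 8)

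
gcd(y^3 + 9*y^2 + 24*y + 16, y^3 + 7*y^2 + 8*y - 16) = y^2 + 8*y + 16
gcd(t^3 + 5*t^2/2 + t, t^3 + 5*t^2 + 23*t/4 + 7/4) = t + 1/2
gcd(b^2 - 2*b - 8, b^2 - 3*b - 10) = b + 2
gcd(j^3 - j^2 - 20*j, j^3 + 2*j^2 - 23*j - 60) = j^2 - j - 20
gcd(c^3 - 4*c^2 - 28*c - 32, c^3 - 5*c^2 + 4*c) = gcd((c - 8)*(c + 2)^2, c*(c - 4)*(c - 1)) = 1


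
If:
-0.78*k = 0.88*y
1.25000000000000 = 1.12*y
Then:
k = -1.26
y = 1.12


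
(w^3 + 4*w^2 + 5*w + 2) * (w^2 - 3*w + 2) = w^5 + w^4 - 5*w^3 - 5*w^2 + 4*w + 4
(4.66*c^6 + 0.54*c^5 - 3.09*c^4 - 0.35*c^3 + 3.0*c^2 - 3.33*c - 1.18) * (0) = 0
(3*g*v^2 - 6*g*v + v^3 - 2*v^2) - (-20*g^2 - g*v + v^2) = 20*g^2 + 3*g*v^2 - 5*g*v + v^3 - 3*v^2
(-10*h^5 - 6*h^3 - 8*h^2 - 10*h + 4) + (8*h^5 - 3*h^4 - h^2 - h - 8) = -2*h^5 - 3*h^4 - 6*h^3 - 9*h^2 - 11*h - 4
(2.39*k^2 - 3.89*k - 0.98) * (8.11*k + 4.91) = 19.3829*k^3 - 19.813*k^2 - 27.0477*k - 4.8118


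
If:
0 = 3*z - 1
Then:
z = 1/3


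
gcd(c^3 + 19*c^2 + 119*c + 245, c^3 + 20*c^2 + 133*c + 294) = c^2 + 14*c + 49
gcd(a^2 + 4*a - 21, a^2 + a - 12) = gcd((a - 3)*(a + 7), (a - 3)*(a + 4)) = a - 3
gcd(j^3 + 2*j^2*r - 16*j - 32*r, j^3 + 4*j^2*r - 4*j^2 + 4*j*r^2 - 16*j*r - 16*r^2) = j^2 + 2*j*r - 4*j - 8*r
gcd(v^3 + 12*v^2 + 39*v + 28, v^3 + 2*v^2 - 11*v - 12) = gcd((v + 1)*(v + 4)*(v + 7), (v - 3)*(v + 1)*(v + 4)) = v^2 + 5*v + 4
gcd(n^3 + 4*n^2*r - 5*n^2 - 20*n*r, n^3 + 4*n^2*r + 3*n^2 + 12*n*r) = n^2 + 4*n*r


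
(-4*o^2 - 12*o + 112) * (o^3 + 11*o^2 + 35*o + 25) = -4*o^5 - 56*o^4 - 160*o^3 + 712*o^2 + 3620*o + 2800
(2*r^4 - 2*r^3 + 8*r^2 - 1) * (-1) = -2*r^4 + 2*r^3 - 8*r^2 + 1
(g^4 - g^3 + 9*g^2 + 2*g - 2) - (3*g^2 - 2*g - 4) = g^4 - g^3 + 6*g^2 + 4*g + 2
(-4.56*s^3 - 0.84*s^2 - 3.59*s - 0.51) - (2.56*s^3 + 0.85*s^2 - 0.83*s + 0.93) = -7.12*s^3 - 1.69*s^2 - 2.76*s - 1.44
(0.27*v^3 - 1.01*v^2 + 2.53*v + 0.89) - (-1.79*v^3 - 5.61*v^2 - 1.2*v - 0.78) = 2.06*v^3 + 4.6*v^2 + 3.73*v + 1.67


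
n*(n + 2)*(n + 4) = n^3 + 6*n^2 + 8*n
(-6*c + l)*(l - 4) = -6*c*l + 24*c + l^2 - 4*l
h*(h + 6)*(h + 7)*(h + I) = h^4 + 13*h^3 + I*h^3 + 42*h^2 + 13*I*h^2 + 42*I*h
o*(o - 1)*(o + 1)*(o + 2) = o^4 + 2*o^3 - o^2 - 2*o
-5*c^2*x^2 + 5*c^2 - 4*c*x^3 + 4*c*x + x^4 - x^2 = (-5*c + x)*(c + x)*(x - 1)*(x + 1)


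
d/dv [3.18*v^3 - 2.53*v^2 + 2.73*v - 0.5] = 9.54*v^2 - 5.06*v + 2.73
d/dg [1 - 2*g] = -2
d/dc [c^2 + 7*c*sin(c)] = 7*c*cos(c) + 2*c + 7*sin(c)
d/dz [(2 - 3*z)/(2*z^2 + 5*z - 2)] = 2*(3*z^2 - 4*z - 2)/(4*z^4 + 20*z^3 + 17*z^2 - 20*z + 4)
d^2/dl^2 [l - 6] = 0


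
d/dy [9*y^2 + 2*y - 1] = 18*y + 2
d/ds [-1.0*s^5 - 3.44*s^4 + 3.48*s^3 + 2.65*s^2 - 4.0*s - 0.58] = -5.0*s^4 - 13.76*s^3 + 10.44*s^2 + 5.3*s - 4.0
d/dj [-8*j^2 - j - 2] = -16*j - 1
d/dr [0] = 0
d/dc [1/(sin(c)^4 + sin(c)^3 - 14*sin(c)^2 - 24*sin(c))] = (-4*sin(c)^3 - 3*sin(c)^2 + 28*sin(c) + 24)*cos(c)/((sin(c)^3 + sin(c)^2 - 14*sin(c) - 24)^2*sin(c)^2)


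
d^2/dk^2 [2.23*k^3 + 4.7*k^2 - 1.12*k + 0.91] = 13.38*k + 9.4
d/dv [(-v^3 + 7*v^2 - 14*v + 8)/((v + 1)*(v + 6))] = (-v^4 - 14*v^3 + 45*v^2 + 68*v - 140)/(v^4 + 14*v^3 + 61*v^2 + 84*v + 36)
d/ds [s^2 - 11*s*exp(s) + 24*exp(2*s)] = -11*s*exp(s) + 2*s + 48*exp(2*s) - 11*exp(s)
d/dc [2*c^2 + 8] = 4*c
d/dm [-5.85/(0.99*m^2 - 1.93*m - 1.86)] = (11.583*m - 11.2905)/(-0.99*m^2 + 1.93*m + 1.86)^2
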